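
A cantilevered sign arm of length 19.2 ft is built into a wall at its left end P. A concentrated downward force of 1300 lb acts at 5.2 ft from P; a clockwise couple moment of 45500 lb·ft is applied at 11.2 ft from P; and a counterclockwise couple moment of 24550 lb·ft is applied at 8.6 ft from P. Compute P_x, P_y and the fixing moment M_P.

ΣF_x = 0: P_x = 0.
ΣF_y = 0: P_y − 1300 = 0 → P_y = 1300 lb.
ΣM about P: M_P − 1300·5.2 − 45500 + 24550 = 0 → M_P = 27710 lb·ft.

P_x = 0, P_y = 1300 lb, M_P = 27710 lb·ft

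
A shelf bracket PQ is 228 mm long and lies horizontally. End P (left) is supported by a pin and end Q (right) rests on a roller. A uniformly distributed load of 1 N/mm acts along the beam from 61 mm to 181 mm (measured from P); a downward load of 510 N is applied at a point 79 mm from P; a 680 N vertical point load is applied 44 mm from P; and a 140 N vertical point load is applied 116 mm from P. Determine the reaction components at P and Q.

P_x = 0, P_y = 1007 N, Q_y = 442.9 N

Resultant of the distributed load: 1 × 120 = 120 N at 121 mm from P.
Taking moments about P: Q_y·228 − (1·120)·121 − 510·79 − 680·44 − 140·116 = 0 → Q_y = 100970/228 = 442.851 ≈ 442.9 N.
ΣF_y = 0: P_y + 442.851 − 1·120 − 510 − 680 − 140 = 0 → P_y = 1007 N.
ΣF_x = 0: no horizontal applied forces, so P_x = 0.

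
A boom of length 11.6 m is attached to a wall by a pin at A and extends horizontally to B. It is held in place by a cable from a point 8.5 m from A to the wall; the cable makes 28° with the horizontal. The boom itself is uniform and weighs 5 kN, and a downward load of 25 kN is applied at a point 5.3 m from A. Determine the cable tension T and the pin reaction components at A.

ΣM about A: T·sin28°·8.5 − 5·5.8 − 25·5.3 = 0 → T = 161.5/(8.5·0.469472) = 40.471 ≈ 40.47 kN.
ΣF_x = 0: A_x − T·cos28° = 0 → A_x = 40.471 × 0.882948 = 35.73 kN.
ΣF_y = 0: A_y + T·sin28° − 5 − 25 = 0 → A_y = 30 − 40.471 × 0.469472 = 11.00 kN.

T = 40.47 kN, A_x = 35.73 kN, A_y = 11.00 kN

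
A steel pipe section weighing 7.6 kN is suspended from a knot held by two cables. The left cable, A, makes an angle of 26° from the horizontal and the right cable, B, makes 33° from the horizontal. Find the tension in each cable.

ΣF_x = 0: −T_A·cos26° + T_B·cos33° = 0 → T_B = 1.07169·T_A.
ΣF_y = 0: T_A·sin26° + T_B·sin33° = 7.6.
Substitute: T_A·(0.438371 + 1.07169·0.544639) = 7.6 → T_A = 7.436 kN.
Then T_B = 1.07169 × 7.436 = 7.969 kN.

T_A = 7.436 kN, T_B = 7.969 kN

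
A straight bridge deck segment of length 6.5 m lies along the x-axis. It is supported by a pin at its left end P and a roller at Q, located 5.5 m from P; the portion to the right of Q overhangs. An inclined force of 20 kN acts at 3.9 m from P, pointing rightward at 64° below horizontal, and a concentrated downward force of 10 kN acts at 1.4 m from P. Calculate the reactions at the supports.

P_x = -8.767 kN, P_y = 12.68 kN, Q_y = 15.29 kN

Moments about P: Q_y·5.5 − 20·sin64°·3.9 − 10·1.4 = 0 → Q_y = 84.1059/5.5 = 15.292 ≈ 15.29 kN.
ΣF_y = 0: P_y + 15.292 − 20·sin64° − 10 = 0 → P_y = 12.68 kN.
ΣF_x = 0: P_x + 20·cos64° = 0 → P_x = -8.767 kN.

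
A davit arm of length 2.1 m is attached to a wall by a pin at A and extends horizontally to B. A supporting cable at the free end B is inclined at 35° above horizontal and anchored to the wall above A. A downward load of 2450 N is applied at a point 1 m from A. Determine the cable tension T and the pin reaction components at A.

T = 2034 N, A_x = 1666 N, A_y = 1283 N

ΣM about A: T·sin35°·2.1 − 2450·1 = 0 → T = 2450/(2.1·0.573576) = 2034.02 ≈ 2034 N.
ΣF_x = 0: A_x − T·cos35° = 0 → A_x = 2034.02 × 0.819152 = 1666 N.
ΣF_y = 0: A_y + T·sin35° − 2450 = 0 → A_y = 2450 − 2034.02 × 0.573576 = 1283 N.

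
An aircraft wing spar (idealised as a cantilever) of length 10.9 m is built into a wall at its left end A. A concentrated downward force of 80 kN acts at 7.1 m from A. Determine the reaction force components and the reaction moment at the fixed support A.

ΣF_x = 0: A_x = 0.
ΣF_y = 0: A_y − 80 = 0 → A_y = 80.00 kN.
ΣM about A: M_A − 80·7.1 = 0 → M_A = 568.0 kN·m.

A_x = 0, A_y = 80.00 kN, M_A = 568.0 kN·m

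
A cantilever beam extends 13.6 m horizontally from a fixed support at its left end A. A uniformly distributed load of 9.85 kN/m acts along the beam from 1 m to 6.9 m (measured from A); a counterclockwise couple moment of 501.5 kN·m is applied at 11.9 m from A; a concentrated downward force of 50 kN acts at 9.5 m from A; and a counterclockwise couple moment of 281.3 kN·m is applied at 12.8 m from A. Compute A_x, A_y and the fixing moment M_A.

Resultant of the distributed load: 9.85 × 5.9 = 58.115 kN at 3.95 m from A.
ΣF_x = 0: A_x = 0.
ΣF_y = 0: A_y − 9.85·5.9 − 50 = 0 → A_y = 108.1 kN.
ΣM about A: M_A − (9.85·5.9)·3.95 + 501.5 − 50·9.5 + 281.3 = 0 → M_A = -78.25 kN·m.

A_x = 0, A_y = 108.1 kN, M_A = -78.25 kN·m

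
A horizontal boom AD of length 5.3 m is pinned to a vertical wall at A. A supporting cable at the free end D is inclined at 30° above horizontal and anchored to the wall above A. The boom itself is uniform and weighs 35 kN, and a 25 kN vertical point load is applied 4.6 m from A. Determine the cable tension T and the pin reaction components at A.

T = 78.40 kN, A_x = 67.89 kN, A_y = 20.80 kN

ΣM about A: T·sin30°·5.3 − 35·2.65 − 25·4.6 = 0 → T = 207.75/(5.3·0.5) = 78.3962 ≈ 78.40 kN.
ΣF_x = 0: A_x − T·cos30° = 0 → A_x = 78.3962 × 0.866025 = 67.89 kN.
ΣF_y = 0: A_y + T·sin30° − 35 − 25 = 0 → A_y = 60 − 78.3962 × 0.5 = 20.80 kN.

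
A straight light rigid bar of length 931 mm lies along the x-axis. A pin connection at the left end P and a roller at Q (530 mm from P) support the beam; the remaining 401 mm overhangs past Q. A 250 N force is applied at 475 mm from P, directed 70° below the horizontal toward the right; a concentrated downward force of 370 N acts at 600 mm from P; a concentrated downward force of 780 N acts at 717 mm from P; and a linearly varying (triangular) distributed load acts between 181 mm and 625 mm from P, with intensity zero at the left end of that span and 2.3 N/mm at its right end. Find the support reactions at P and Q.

Resultant of the triangular load: ½ × 2.3 × 444 = 510.6 N, acting at 477 mm from P (one-third of the span from the peak).
ΣM about P: Q_y·530 − 250·sin70°·475 − 370·600 − 780·717 − (½·2.3·444)·477 = 0 → Q_y = 1136400/530 = 2144.15 ≈ 2144 N.
ΣF_y = 0: P_y + 2144.15 − 250·sin70° − 370 − 780 − ½·2.3·444 = 0 → P_y = -248.6 N.
ΣF_x = 0: P_x + 250·cos70° = 0 → P_x = -85.51 N.

P_x = -85.51 N, P_y = -248.6 N, Q_y = 2144 N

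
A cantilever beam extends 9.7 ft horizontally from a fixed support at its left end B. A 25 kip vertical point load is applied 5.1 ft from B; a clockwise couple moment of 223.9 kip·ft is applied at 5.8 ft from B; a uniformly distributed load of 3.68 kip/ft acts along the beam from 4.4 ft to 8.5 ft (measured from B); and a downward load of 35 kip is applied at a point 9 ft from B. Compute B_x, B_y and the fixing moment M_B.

B_x = 0, B_y = 75.09 kip, M_B = 763.7 kip·ft

Resultant of the distributed load: 3.68 × 4.1 = 15.088 kip at 6.45 ft from B.
ΣF_x = 0: B_x = 0.
ΣF_y = 0: B_y − 25 − 3.68·4.1 − 35 = 0 → B_y = 75.09 kip.
ΣM about B: M_B − 25·5.1 − 223.9 − (3.68·4.1)·6.45 − 35·9 = 0 → M_B = 763.7 kip·ft.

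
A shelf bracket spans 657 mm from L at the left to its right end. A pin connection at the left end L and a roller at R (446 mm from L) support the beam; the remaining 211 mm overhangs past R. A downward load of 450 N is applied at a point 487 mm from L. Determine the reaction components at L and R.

ΣM about L: R_y·446 − 450·487 = 0 → R_y = 219150/446 = 491.368 ≈ 491.4 N.
ΣF_y = 0: L_y + 491.368 − 450 = 0 → L_y = -41.37 N.
ΣF_x = 0: no horizontal applied forces, so L_x = 0.

L_x = 0, L_y = -41.37 N, R_y = 491.4 N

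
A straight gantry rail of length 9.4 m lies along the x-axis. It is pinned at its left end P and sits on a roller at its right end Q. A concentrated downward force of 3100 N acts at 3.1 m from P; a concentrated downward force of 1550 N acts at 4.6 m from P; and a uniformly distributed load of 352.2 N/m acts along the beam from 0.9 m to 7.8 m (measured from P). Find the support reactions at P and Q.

Resultant of the distributed load: 352.2 × 6.9 = 2430.18 N at 4.35 m from P.
Taking moments about P: Q_y·9.4 − 3100·3.1 − 1550·4.6 − (352.2·6.9)·4.35 = 0 → Q_y = 27311.283/9.4 = 2905.46 ≈ 2905 N.
ΣF_y = 0: P_y + 2905.46 − 3100 − 1550 − 352.2·6.9 = 0 → P_y = 4175 N.
ΣF_x = 0: no horizontal applied forces, so P_x = 0.

P_x = 0, P_y = 4175 N, Q_y = 2905 N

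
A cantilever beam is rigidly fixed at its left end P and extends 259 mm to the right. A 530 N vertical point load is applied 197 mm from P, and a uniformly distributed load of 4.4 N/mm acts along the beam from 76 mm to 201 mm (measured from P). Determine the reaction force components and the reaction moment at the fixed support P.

Resultant of the distributed load: 4.4 × 125 = 550 N at 138.5 mm from P.
ΣF_x = 0: P_x = 0.
ΣF_y = 0: P_y − 530 − 4.4·125 = 0 → P_y = 1080 N.
ΣM about P: M_P − 530·197 − (4.4·125)·138.5 = 0 → M_P = 180600 N·mm.

P_x = 0, P_y = 1080 N, M_P = 180600 N·mm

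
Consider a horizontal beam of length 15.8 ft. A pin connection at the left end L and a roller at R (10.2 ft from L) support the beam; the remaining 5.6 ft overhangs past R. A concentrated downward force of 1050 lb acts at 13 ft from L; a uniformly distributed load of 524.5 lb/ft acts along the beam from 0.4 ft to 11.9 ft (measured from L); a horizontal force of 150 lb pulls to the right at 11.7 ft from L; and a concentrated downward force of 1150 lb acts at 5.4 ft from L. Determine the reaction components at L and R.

Resultant of the distributed load: 524.5 × 11.5 = 6031.75 lb at 6.15 ft from L.
ΣM about L: R_y·10.2 − 1050·13 − (524.5·11.5)·6.15 − 1150·5.4 = 0 → R_y = 56955.2625/10.2 = 5583.85 ≈ 5584 lb.
ΣF_y = 0: L_y + 5583.85 − 1050 − 524.5·11.5 − 1150 = 0 → L_y = 2648 lb.
ΣF_x = 0: L_x + 150 = 0 → L_x = -150.0 lb.

L_x = -150.0 lb, L_y = 2648 lb, R_y = 5584 lb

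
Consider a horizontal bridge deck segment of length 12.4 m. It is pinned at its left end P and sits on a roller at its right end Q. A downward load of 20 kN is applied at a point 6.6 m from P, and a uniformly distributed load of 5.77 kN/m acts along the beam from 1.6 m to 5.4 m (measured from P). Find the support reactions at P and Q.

Resultant of the distributed load: 5.77 × 3.8 = 21.926 kN at 3.5 m from P.
Taking moments about P: Q_y·12.4 − 20·6.6 − (5.77·3.8)·3.5 = 0 → Q_y = 208.741/12.4 = 16.834 ≈ 16.83 kN.
ΣF_y = 0: P_y + 16.834 − 20 − 5.77·3.8 = 0 → P_y = 25.09 kN.
ΣF_x = 0: no horizontal applied forces, so P_x = 0.

P_x = 0, P_y = 25.09 kN, Q_y = 16.83 kN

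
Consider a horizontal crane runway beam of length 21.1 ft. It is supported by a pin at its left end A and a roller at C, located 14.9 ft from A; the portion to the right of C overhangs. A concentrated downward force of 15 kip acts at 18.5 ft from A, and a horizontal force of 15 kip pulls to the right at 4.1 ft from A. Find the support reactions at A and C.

A_x = -15.00 kip, A_y = -3.624 kip, C_y = 18.62 kip

ΣM about A: C_y·14.9 − 15·18.5 = 0 → C_y = 277.5/14.9 = 18.6242 ≈ 18.62 kip.
ΣF_y = 0: A_y + 18.6242 − 15 = 0 → A_y = -3.624 kip.
ΣF_x = 0: A_x + 15 = 0 → A_x = -15.00 kip.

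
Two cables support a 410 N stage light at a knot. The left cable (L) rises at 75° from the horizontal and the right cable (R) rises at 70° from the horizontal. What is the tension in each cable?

T_L = 244.5 N, T_R = 185.0 N

ΣF_x = 0: −T_L·cos75° + T_R·cos70° = 0 → T_R = 0.756736·T_L.
ΣF_y = 0: T_L·sin75° + T_R·sin70° = 410.
Substitute: T_L·(0.965926 + 0.756736·0.939693) = 410 → T_L = 244.48 ≈ 244.5 N.
Then T_R = 0.756736 × 244.48 = 185.0 N.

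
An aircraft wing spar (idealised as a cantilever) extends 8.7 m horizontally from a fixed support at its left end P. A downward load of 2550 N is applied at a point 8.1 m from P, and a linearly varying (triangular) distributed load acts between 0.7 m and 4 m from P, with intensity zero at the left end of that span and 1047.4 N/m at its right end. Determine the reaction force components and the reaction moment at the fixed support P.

P_x = 0, P_y = 4278 N, M_P = 25670 N·m

Resultant of the triangular load: ½ × 1047.4 × 3.3 = 1728.21 N, acting at 2.9 m from P (one-third of the span from the peak).
ΣF_x = 0: P_x = 0.
ΣF_y = 0: P_y − 2550 − ½·1047.4·3.3 = 0 → P_y = 4278 N.
ΣM about P: M_P − 2550·8.1 − (½·1047.4·3.3)·2.9 = 0 → M_P = 25670 N·m.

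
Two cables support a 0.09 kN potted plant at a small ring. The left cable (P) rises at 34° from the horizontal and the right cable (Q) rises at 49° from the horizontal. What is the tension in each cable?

T_P = 0.05949 kN, T_Q = 0.07517 kN

ΣF_x = 0: −T_P·cos34° + T_Q·cos49° = 0 → T_Q = 1.26366·T_P.
ΣF_y = 0: T_P·sin34° + T_Q·sin49° = 0.09.
Substitute: T_P·(0.559193 + 1.26366·0.75471) = 0.09 → T_P = 0.0594888 ≈ 0.05949 kN.
Then T_Q = 1.26366 × 0.0594888 = 0.07517 kN.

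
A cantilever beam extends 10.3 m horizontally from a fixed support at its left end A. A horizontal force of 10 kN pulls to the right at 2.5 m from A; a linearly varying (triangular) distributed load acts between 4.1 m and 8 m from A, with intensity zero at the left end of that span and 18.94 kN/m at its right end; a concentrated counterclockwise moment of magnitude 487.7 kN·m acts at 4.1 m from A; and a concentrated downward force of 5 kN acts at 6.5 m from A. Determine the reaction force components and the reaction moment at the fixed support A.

Resultant of the triangular load: ½ × 18.94 × 3.9 = 36.933 kN, acting at 6.7 m from A (one-third of the span from the peak).
ΣF_x = 0: A_x + 10 = 0 → A_x = -10.00 kN.
ΣF_y = 0: A_y − ½·18.94·3.9 − 5 = 0 → A_y = 41.93 kN.
ΣM about A: M_A − (½·18.94·3.9)·6.7 + 487.7 − 5·6.5 = 0 → M_A = -207.7 kN·m.

A_x = -10.00 kN, A_y = 41.93 kN, M_A = -207.7 kN·m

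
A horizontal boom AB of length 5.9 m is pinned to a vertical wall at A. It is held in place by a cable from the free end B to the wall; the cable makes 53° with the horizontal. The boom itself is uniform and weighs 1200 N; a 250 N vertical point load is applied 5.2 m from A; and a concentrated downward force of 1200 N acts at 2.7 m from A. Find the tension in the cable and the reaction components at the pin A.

ΣM about A: T·sin53°·5.9 − 1200·2.95 − 250·5.2 − 1200·2.7 = 0 → T = 8080/(5.9·0.798636) = 1714.79 ≈ 1715 N.
ΣF_x = 0: A_x − T·cos53° = 0 → A_x = 1714.79 × 0.601815 = 1032 N.
ΣF_y = 0: A_y + T·sin53° − 1200 − 250 − 1200 = 0 → A_y = 2650 − 1714.79 × 0.798636 = 1281 N.

T = 1715 N, A_x = 1032 N, A_y = 1281 N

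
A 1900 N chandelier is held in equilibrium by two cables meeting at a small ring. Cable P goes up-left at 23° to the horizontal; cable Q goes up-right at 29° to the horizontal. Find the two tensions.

ΣF_x = 0: −T_P·cos23° + T_Q·cos29° = 0 → T_Q = 1.05246·T_P.
ΣF_y = 0: T_P·sin23° + T_Q·sin29° = 1900.
Substitute: T_P·(0.390731 + 1.05246·0.48481) = 1900 → T_P = 2108.83 ≈ 2109 N.
Then T_Q = 1.05246 × 2108.83 = 2219 N.

T_P = 2109 N, T_Q = 2219 N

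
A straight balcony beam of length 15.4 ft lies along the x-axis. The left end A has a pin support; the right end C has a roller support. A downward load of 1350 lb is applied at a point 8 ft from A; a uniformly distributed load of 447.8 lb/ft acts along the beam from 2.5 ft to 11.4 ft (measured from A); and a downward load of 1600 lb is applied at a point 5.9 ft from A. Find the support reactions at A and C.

A_x = 0, A_y = 3823 lb, C_y = 3113 lb

Resultant of the distributed load: 447.8 × 8.9 = 3985.42 lb at 6.95 ft from A.
Moments about A: C_y·15.4 − 1350·8 − (447.8·8.9)·6.95 − 1600·5.9 = 0 → C_y = 47938.669/15.4 = 3112.9 ≈ 3113 lb.
ΣF_y = 0: A_y + 3112.9 − 1350 − 447.8·8.9 − 1600 = 0 → A_y = 3823 lb.
ΣF_x = 0: no horizontal applied forces, so A_x = 0.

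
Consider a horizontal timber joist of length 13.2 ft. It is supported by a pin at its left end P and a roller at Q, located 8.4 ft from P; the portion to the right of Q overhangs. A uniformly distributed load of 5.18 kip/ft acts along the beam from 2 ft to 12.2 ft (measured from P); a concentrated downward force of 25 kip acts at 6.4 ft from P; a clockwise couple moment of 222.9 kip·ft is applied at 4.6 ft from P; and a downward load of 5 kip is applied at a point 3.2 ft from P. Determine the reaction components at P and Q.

P_x = 0, P_y = -9.311 kip, Q_y = 92.15 kip

Resultant of the distributed load: 5.18 × 10.2 = 52.836 kip at 7.1 ft from P.
Moments about P: Q_y·8.4 − (5.18·10.2)·7.1 − 25·6.4 − 222.9 − 5·3.2 = 0 → Q_y = 774.0356/8.4 = 92.1471 ≈ 92.15 kip.
ΣF_y = 0: P_y + 92.1471 − 5.18·10.2 − 25 − 5 = 0 → P_y = -9.311 kip.
ΣF_x = 0: no horizontal applied forces, so P_x = 0.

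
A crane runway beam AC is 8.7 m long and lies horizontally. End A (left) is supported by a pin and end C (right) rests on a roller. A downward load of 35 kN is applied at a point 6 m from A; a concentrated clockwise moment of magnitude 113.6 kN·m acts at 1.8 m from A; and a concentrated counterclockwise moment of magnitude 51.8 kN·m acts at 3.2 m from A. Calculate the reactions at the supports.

Moments about A: C_y·8.7 − 35·6 − 113.6 + 51.8 = 0 → C_y = 271.8/8.7 = 31.2414 ≈ 31.24 kN.
ΣF_y = 0: A_y + 31.2414 − 35 = 0 → A_y = 3.759 kN.
ΣF_x = 0: no horizontal applied forces, so A_x = 0.

A_x = 0, A_y = 3.759 kN, C_y = 31.24 kN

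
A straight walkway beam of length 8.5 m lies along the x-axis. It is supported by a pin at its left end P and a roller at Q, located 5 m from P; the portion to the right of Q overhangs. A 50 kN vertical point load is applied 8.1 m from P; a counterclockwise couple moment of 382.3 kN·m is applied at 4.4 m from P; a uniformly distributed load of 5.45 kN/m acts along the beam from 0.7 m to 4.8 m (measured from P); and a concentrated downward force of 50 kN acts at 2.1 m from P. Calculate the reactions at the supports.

Resultant of the distributed load: 5.45 × 4.1 = 22.345 kN at 2.75 m from P.
ΣM about P: Q_y·5 − 50·8.1 + 382.3 − (5.45·4.1)·2.75 − 50·2.1 = 0 → Q_y = 189.14875/5 = 37.8298 ≈ 37.83 kN.
ΣF_y = 0: P_y + 37.8298 − 50 − 5.45·4.1 − 50 = 0 → P_y = 84.52 kN.
ΣF_x = 0: no horizontal applied forces, so P_x = 0.

P_x = 0, P_y = 84.52 kN, Q_y = 37.83 kN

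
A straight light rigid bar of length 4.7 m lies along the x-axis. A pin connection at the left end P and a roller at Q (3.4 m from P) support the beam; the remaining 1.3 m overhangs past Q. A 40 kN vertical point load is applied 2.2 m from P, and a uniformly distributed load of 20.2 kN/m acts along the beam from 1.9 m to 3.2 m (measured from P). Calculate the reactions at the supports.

P_x = 0, P_y = 20.68 kN, Q_y = 45.58 kN

Resultant of the distributed load: 20.2 × 1.3 = 26.26 kN at 2.55 m from P.
Moments about P: Q_y·3.4 − 40·2.2 − (20.2·1.3)·2.55 = 0 → Q_y = 154.963/3.4 = 45.5774 ≈ 45.58 kN.
ΣF_y = 0: P_y + 45.5774 − 40 − 20.2·1.3 = 0 → P_y = 20.68 kN.
ΣF_x = 0: no horizontal applied forces, so P_x = 0.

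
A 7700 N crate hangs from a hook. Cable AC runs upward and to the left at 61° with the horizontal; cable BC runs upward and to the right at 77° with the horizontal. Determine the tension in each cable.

ΣF_x = 0: −T_AC·cos61° + T_BC·cos77° = 0 → T_BC = 2.15518·T_AC.
ΣF_y = 0: T_AC·sin61° + T_BC·sin77° = 7700.
Substitute: T_AC·(0.87462 + 2.15518·0.97437) = 7700 → T_AC = 2588.62 ≈ 2589 N.
Then T_BC = 2.15518 × 2588.62 = 5579 N.

T_AC = 2589 N, T_BC = 5579 N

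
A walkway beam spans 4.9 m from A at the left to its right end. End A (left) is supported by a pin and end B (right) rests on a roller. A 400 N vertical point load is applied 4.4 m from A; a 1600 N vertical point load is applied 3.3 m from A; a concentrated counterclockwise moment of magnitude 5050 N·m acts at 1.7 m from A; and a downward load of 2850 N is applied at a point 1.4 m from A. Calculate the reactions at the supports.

Moments about A: B_y·4.9 − 400·4.4 − 1600·3.3 + 5050 − 2850·1.4 = 0 → B_y = 5980/4.9 = 1220.41 ≈ 1220 N.
ΣF_y = 0: A_y + 1220.41 − 400 − 1600 − 2850 = 0 → A_y = 3630 N.
ΣF_x = 0: no horizontal applied forces, so A_x = 0.

A_x = 0, A_y = 3630 N, B_y = 1220 N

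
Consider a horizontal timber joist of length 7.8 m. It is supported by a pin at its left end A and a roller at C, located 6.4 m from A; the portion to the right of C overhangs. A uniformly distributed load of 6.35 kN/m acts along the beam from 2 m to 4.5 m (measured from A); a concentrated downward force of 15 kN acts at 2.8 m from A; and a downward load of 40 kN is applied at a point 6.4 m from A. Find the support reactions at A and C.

Resultant of the distributed load: 6.35 × 2.5 = 15.875 kN at 3.25 m from A.
Taking moments about A: C_y·6.4 − (6.35·2.5)·3.25 − 15·2.8 − 40·6.4 = 0 → C_y = 349.59375/6.4 = 54.624 ≈ 54.62 kN.
ΣF_y = 0: A_y + 54.624 − 6.35·2.5 − 15 − 40 = 0 → A_y = 16.25 kN.
ΣF_x = 0: no horizontal applied forces, so A_x = 0.

A_x = 0, A_y = 16.25 kN, C_y = 54.62 kN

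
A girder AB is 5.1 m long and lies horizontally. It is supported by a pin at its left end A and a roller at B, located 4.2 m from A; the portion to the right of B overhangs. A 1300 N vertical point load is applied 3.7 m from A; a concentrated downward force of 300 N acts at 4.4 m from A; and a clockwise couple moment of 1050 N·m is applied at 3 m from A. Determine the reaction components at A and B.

ΣM about A: B_y·4.2 − 1300·3.7 − 300·4.4 − 1050 = 0 → B_y = 7180/4.2 = 1709.52 ≈ 1710 N.
ΣF_y = 0: A_y + 1709.52 − 1300 − 300 = 0 → A_y = -109.5 N.
ΣF_x = 0: no horizontal applied forces, so A_x = 0.

A_x = 0, A_y = -109.5 N, B_y = 1710 N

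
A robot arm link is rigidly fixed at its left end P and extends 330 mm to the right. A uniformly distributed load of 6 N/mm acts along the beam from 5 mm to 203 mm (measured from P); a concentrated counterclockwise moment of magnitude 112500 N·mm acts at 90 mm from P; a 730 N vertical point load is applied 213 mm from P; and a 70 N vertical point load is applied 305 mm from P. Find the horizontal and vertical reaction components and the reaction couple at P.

P_x = 0, P_y = 1988 N, M_P = 187900 N·mm

Resultant of the distributed load: 6 × 198 = 1188 N at 104 mm from P.
ΣF_x = 0: P_x = 0.
ΣF_y = 0: P_y − 6·198 − 730 − 70 = 0 → P_y = 1988 N.
ΣM about P: M_P − (6·198)·104 + 112500 − 730·213 − 70·305 = 0 → M_P = 187900 N·mm.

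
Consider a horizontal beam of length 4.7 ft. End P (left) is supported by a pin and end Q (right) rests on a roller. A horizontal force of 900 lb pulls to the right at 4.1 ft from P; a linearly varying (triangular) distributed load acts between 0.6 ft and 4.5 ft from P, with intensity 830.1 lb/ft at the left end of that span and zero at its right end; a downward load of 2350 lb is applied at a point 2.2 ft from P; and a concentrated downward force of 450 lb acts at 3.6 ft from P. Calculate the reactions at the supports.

P_x = -900.0 lb, P_y = 2320 lb, Q_y = 2099 lb

Resultant of the triangular load: ½ × 830.1 × 3.9 = 1618.695 lb, acting at 1.9 ft from P (one-third of the span from the peak).
Taking moments about P: Q_y·4.7 − (½·830.1·3.9)·1.9 − 2350·2.2 − 450·3.6 = 0 → Q_y = 9865.5205/4.7 = 2099.05 ≈ 2099 lb.
ΣF_y = 0: P_y + 2099.05 − ½·830.1·3.9 − 2350 − 450 = 0 → P_y = 2320 lb.
ΣF_x = 0: P_x + 900 = 0 → P_x = -900.0 lb.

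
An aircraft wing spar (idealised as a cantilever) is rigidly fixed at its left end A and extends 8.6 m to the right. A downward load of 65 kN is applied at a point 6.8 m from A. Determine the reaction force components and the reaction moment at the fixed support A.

A_x = 0, A_y = 65.00 kN, M_A = 442.0 kN·m

ΣF_x = 0: A_x = 0.
ΣF_y = 0: A_y − 65 = 0 → A_y = 65.00 kN.
ΣM about A: M_A − 65·6.8 = 0 → M_A = 442.0 kN·m.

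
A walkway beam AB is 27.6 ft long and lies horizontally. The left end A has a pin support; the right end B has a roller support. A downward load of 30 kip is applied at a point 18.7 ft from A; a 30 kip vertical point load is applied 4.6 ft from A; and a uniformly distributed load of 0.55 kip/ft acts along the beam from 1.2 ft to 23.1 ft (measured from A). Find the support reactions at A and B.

A_x = 0, A_y = 41.42 kip, B_y = 30.63 kip

Resultant of the distributed load: 0.55 × 21.9 = 12.045 kip at 12.15 ft from A.
Taking moments about A: B_y·27.6 − 30·18.7 − 30·4.6 − (0.55·21.9)·12.15 = 0 → B_y = 845.34675/27.6 = 30.6285 ≈ 30.63 kip.
ΣF_y = 0: A_y + 30.6285 − 30 − 30 − 0.55·21.9 = 0 → A_y = 41.42 kip.
ΣF_x = 0: no horizontal applied forces, so A_x = 0.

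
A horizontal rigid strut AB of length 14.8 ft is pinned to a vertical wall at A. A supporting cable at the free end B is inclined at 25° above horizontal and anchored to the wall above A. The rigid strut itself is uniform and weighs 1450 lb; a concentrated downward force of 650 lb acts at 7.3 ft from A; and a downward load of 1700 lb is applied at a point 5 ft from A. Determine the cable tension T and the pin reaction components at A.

ΣM about A: T·sin25°·14.8 − 1450·7.4 − 650·7.3 − 1700·5 = 0 → T = 23975/(14.8·0.422618) = 3833.09 ≈ 3833 lb.
ΣF_x = 0: A_x − T·cos25° = 0 → A_x = 3833.09 × 0.906308 = 3474 lb.
ΣF_y = 0: A_y + T·sin25° − 1450 − 650 − 1700 = 0 → A_y = 3800 − 3833.09 × 0.422618 = 2180 lb.

T = 3833 lb, A_x = 3474 lb, A_y = 2180 lb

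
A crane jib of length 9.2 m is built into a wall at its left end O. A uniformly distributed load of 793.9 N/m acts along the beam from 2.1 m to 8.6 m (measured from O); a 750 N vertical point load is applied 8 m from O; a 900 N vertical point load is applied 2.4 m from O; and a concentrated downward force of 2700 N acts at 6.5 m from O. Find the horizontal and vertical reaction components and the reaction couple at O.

Resultant of the distributed load: 793.9 × 6.5 = 5160.35 N at 5.35 m from O.
ΣF_x = 0: O_x = 0.
ΣF_y = 0: O_y − 793.9·6.5 − 750 − 900 − 2700 = 0 → O_y = 9510 N.
ΣM about O: M_O − (793.9·6.5)·5.35 − 750·8 − 900·2.4 − 2700·6.5 = 0 → M_O = 53320 N·m.

O_x = 0, O_y = 9510 N, M_O = 53320 N·m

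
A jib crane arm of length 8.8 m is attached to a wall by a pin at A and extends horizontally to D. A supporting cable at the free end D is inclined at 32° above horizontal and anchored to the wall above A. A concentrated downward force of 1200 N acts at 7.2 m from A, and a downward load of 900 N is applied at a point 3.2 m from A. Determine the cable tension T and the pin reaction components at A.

ΣM about A: T·sin32°·8.8 − 1200·7.2 − 900·3.2 = 0 → T = 11520/(8.8·0.529919) = 2470.36 ≈ 2470 N.
ΣF_x = 0: A_x − T·cos32° = 0 → A_x = 2470.36 × 0.848048 = 2095 N.
ΣF_y = 0: A_y + T·sin32° − 1200 − 900 = 0 → A_y = 2100 − 2470.36 × 0.529919 = 790.9 N.

T = 2470 N, A_x = 2095 N, A_y = 790.9 N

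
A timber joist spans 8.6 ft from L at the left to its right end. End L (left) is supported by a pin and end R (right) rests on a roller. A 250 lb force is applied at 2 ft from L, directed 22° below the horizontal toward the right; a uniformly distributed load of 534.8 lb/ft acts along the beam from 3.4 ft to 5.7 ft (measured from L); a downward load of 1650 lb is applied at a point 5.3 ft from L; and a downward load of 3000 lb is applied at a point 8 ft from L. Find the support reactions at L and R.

L_x = -231.8 lb, L_y = 1494 lb, R_y = 4480 lb

Resultant of the distributed load: 534.8 × 2.3 = 1230.04 lb at 4.55 ft from L.
Taking moments about L: R_y·8.6 − 250·sin22°·2 − (534.8·2.3)·4.55 − 1650·5.3 − 3000·8 = 0 → R_y = 38529/8.6 = 4480.12 ≈ 4480 lb.
ΣF_y = 0: L_y + 4480.12 − 250·sin22° − 534.8·2.3 − 1650 − 3000 = 0 → L_y = 1494 lb.
ΣF_x = 0: L_x + 250·cos22° = 0 → L_x = -231.8 lb.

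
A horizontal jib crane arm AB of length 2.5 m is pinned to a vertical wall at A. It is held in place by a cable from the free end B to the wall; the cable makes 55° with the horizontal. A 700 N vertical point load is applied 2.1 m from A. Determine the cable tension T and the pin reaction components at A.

ΣM about A: T·sin55°·2.5 − 700·2.1 = 0 → T = 1470/(2.5·0.819152) = 717.815 ≈ 717.8 N.
ΣF_x = 0: A_x − T·cos55° = 0 → A_x = 717.815 × 0.573576 = 411.7 N.
ΣF_y = 0: A_y + T·sin55° − 700 = 0 → A_y = 700 − 717.815 × 0.819152 = 112.0 N.

T = 717.8 N, A_x = 411.7 N, A_y = 112.0 N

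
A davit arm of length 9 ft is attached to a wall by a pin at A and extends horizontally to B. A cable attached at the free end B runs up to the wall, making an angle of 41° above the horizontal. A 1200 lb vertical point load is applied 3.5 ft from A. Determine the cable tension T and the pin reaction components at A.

ΣM about A: T·sin41°·9 − 1200·3.5 = 0 → T = 4200/(9·0.656059) = 711.318 ≈ 711.3 lb.
ΣF_x = 0: A_x − T·cos41° = 0 → A_x = 711.318 × 0.75471 = 536.8 lb.
ΣF_y = 0: A_y + T·sin41° − 1200 = 0 → A_y = 1200 − 711.318 × 0.656059 = 733.3 lb.

T = 711.3 lb, A_x = 536.8 lb, A_y = 733.3 lb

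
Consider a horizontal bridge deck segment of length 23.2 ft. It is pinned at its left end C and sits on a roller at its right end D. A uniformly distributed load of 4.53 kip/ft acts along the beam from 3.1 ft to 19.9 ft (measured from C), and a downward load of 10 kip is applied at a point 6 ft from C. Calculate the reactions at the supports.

C_x = 0, C_y = 45.79 kip, D_y = 40.31 kip

Resultant of the distributed load: 4.53 × 16.8 = 76.104 kip at 11.5 ft from C.
Moments about C: D_y·23.2 − (4.53·16.8)·11.5 − 10·6 = 0 → D_y = 935.196/23.2 = 40.3102 ≈ 40.31 kip.
ΣF_y = 0: C_y + 40.3102 − 4.53·16.8 − 10 = 0 → C_y = 45.79 kip.
ΣF_x = 0: no horizontal applied forces, so C_x = 0.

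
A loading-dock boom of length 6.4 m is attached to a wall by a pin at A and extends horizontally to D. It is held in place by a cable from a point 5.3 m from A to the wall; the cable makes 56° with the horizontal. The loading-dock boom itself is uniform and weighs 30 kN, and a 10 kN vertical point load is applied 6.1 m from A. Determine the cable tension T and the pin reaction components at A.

T = 35.73 kN, A_x = 19.98 kN, A_y = 10.38 kN

ΣM about A: T·sin56°·5.3 − 30·3.2 − 10·6.1 = 0 → T = 157/(5.3·0.829038) = 35.7313 ≈ 35.73 kN.
ΣF_x = 0: A_x − T·cos56° = 0 → A_x = 35.7313 × 0.559193 = 19.98 kN.
ΣF_y = 0: A_y + T·sin56° − 30 − 10 = 0 → A_y = 40 − 35.7313 × 0.829038 = 10.38 kN.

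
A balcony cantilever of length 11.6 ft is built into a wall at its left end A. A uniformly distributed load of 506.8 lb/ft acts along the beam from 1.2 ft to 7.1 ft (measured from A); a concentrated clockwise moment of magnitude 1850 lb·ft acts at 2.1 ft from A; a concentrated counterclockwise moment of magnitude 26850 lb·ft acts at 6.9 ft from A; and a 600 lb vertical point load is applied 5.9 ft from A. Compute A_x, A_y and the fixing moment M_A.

A_x = 0, A_y = 3590 lb, M_A = -9051 lb·ft

Resultant of the distributed load: 506.8 × 5.9 = 2990.12 lb at 4.15 ft from A.
ΣF_x = 0: A_x = 0.
ΣF_y = 0: A_y − 506.8·5.9 − 600 = 0 → A_y = 3590 lb.
ΣM about A: M_A − (506.8·5.9)·4.15 − 1850 + 26850 − 600·5.9 = 0 → M_A = -9051 lb·ft.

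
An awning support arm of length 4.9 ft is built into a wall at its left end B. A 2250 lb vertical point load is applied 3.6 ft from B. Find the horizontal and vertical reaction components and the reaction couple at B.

ΣF_x = 0: B_x = 0.
ΣF_y = 0: B_y − 2250 = 0 → B_y = 2250 lb.
ΣM about B: M_B − 2250·3.6 = 0 → M_B = 8100 lb·ft.

B_x = 0, B_y = 2250 lb, M_B = 8100 lb·ft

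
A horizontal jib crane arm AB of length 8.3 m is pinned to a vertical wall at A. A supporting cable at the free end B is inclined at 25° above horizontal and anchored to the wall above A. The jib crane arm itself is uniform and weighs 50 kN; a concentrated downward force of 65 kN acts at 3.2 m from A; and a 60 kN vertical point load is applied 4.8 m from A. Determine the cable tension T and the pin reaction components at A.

T = 200.6 kN, A_x = 181.8 kN, A_y = 90.24 kN

ΣM about A: T·sin25°·8.3 − 50·4.15 − 65·3.2 − 60·4.8 = 0 → T = 703.5/(8.3·0.422618) = 200.557 ≈ 200.6 kN.
ΣF_x = 0: A_x − T·cos25° = 0 → A_x = 200.557 × 0.906308 = 181.8 kN.
ΣF_y = 0: A_y + T·sin25° − 50 − 65 − 60 = 0 → A_y = 175 − 200.557 × 0.422618 = 90.24 kN.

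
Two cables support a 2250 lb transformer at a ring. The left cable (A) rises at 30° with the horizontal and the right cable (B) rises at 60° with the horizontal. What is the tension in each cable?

T_A = 1125 lb, T_B = 1949 lb

ΣF_x = 0: −T_A·cos30° + T_B·cos60° = 0 → T_B = 1.73205·T_A.
ΣF_y = 0: T_A·sin30° + T_B·sin60° = 2250.
Substitute: T_A·(0.5 + 1.73205·0.866025) = 2250 → T_A = 1125 lb.
Then T_B = 1.73205 × 1125 = 1949 lb.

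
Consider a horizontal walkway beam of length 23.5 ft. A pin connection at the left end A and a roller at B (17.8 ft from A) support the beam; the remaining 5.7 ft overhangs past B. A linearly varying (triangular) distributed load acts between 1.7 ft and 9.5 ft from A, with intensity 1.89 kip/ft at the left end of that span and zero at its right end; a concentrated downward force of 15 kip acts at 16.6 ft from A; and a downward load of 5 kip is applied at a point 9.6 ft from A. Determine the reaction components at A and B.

A_x = 0, A_y = 8.905 kip, B_y = 18.47 kip

Resultant of the triangular load: ½ × 1.89 × 7.8 = 7.371 kip, acting at 4.3 ft from A (one-third of the span from the peak).
Moments about A: B_y·17.8 − (½·1.89·7.8)·4.3 − 15·16.6 − 5·9.6 = 0 → B_y = 328.6953/17.8 = 18.466 ≈ 18.47 kip.
ΣF_y = 0: A_y + 18.466 − ½·1.89·7.8 − 15 − 5 = 0 → A_y = 8.905 kip.
ΣF_x = 0: no horizontal applied forces, so A_x = 0.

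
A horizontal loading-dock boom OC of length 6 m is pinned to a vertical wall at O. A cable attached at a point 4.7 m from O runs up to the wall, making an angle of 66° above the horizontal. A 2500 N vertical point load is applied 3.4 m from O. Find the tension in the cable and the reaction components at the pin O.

T = 1980 N, O_x = 805.2 N, O_y = 691.5 N

ΣM about O: T·sin66°·4.7 − 2500·3.4 = 0 → T = 8500/(4.7·0.913545) = 1979.66 ≈ 1980 N.
ΣF_x = 0: O_x − T·cos66° = 0 → O_x = 1979.66 × 0.406737 = 805.2 N.
ΣF_y = 0: O_y + T·sin66° − 2500 = 0 → O_y = 2500 − 1979.66 × 0.913545 = 691.5 N.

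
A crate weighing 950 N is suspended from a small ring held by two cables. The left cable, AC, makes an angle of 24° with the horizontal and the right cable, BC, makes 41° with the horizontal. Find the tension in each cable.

T_AC = 791.1 N, T_BC = 957.6 N

ΣF_x = 0: −T_AC·cos24° + T_BC·cos41° = 0 → T_BC = 1.21046·T_AC.
ΣF_y = 0: T_AC·sin24° + T_BC·sin41° = 950.
Substitute: T_AC·(0.406737 + 1.21046·0.656059) = 950 → T_AC = 791.093 ≈ 791.1 N.
Then T_BC = 1.21046 × 791.093 = 957.6 N.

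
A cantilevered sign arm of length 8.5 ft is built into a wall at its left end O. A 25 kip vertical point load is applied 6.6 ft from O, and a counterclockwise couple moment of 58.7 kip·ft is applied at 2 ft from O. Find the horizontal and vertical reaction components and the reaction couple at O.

O_x = 0, O_y = 25.00 kip, M_O = 106.3 kip·ft

ΣF_x = 0: O_x = 0.
ΣF_y = 0: O_y − 25 = 0 → O_y = 25.00 kip.
ΣM about O: M_O − 25·6.6 + 58.7 = 0 → M_O = 106.3 kip·ft.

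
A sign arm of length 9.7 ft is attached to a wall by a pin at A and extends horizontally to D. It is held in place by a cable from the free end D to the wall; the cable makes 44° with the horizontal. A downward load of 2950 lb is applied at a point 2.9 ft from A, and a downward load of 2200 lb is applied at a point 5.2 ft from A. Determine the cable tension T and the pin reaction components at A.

ΣM about A: T·sin44°·9.7 − 2950·2.9 − 2200·5.2 = 0 → T = 19995/(9.7·0.694658) = 2967.42 ≈ 2967 lb.
ΣF_x = 0: A_x − T·cos44° = 0 → A_x = 2967.42 × 0.71934 = 2135 lb.
ΣF_y = 0: A_y + T·sin44° − 2950 − 2200 = 0 → A_y = 5150 − 2967.42 × 0.694658 = 3089 lb.

T = 2967 lb, A_x = 2135 lb, A_y = 3089 lb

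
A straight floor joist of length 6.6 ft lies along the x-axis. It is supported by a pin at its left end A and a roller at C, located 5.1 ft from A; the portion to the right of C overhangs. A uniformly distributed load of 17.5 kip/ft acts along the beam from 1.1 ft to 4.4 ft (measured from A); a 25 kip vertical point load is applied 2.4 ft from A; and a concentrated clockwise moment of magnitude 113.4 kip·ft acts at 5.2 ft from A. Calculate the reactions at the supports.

A_x = 0, A_y = 17.61 kip, C_y = 65.14 kip

Resultant of the distributed load: 17.5 × 3.3 = 57.75 kip at 2.75 ft from A.
ΣM about A: C_y·5.1 − (17.5·3.3)·2.75 − 25·2.4 − 113.4 = 0 → C_y = 332.2125/5.1 = 65.1397 ≈ 65.14 kip.
ΣF_y = 0: A_y + 65.1397 − 17.5·3.3 − 25 = 0 → A_y = 17.61 kip.
ΣF_x = 0: no horizontal applied forces, so A_x = 0.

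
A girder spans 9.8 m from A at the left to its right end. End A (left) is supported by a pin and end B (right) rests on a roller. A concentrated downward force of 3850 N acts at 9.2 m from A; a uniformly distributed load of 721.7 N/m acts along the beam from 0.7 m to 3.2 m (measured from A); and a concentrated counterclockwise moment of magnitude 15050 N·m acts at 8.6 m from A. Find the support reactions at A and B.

A_x = 0, A_y = 3217 N, B_y = 2438 N

Resultant of the distributed load: 721.7 × 2.5 = 1804.25 N at 1.95 m from A.
Moments about A: B_y·9.8 − 3850·9.2 − (721.7·2.5)·1.95 + 15050 = 0 → B_y = 23888.2875/9.8 = 2437.58 ≈ 2438 N.
ΣF_y = 0: A_y + 2437.58 − 3850 − 721.7·2.5 = 0 → A_y = 3217 N.
ΣF_x = 0: no horizontal applied forces, so A_x = 0.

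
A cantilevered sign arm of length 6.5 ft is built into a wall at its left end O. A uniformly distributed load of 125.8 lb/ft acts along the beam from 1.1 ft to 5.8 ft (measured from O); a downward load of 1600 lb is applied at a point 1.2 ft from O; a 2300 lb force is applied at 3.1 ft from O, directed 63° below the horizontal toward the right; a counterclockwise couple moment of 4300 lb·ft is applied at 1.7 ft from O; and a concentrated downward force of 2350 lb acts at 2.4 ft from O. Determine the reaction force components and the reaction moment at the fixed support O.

Resultant of the distributed load: 125.8 × 4.7 = 591.26 lb at 3.45 ft from O.
ΣF_x = 0: O_x + 2300·cos63° = 0 → O_x = -1044 lb.
ΣF_y = 0: O_y − 125.8·4.7 − 1600 − 2300·sin63° − 2350 = 0 → O_y = 6591 lb.
ΣM about O: M_O − (125.8·4.7)·3.45 − 1600·1.2 − 2300·sin63°·3.1 + 4300 − 2350·2.4 = 0 → M_O = 11650 lb·ft.

O_x = -1044 lb, O_y = 6591 lb, M_O = 11650 lb·ft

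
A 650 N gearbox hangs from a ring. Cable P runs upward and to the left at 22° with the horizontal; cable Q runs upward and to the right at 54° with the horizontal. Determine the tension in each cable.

ΣF_x = 0: −T_P·cos22° + T_Q·cos54° = 0 → T_Q = 1.57742·T_P.
ΣF_y = 0: T_P·sin22° + T_Q·sin54° = 650.
Substitute: T_P·(0.374607 + 1.57742·0.809017) = 650 → T_P = 393.756 ≈ 393.8 N.
Then T_Q = 1.57742 × 393.756 = 621.1 N.

T_P = 393.8 N, T_Q = 621.1 N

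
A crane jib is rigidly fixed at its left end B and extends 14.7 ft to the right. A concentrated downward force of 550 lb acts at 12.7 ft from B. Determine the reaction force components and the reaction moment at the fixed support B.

ΣF_x = 0: B_x = 0.
ΣF_y = 0: B_y − 550 = 0 → B_y = 550.0 lb.
ΣM about B: M_B − 550·12.7 = 0 → M_B = 6985 lb·ft.

B_x = 0, B_y = 550.0 lb, M_B = 6985 lb·ft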